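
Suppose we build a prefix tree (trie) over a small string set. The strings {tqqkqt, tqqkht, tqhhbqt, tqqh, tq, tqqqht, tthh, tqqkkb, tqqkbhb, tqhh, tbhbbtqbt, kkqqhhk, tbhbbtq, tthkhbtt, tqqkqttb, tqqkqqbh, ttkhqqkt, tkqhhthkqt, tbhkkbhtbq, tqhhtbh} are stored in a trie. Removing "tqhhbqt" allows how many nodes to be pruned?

3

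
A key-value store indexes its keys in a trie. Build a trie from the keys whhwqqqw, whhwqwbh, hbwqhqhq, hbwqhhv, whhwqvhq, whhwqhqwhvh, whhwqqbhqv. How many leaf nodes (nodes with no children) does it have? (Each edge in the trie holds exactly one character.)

7

Leaves are exactly the stored words that no other stored word extends.
Those words: "hbwqhhv", "hbwqhqhq", "whhwqhqwhvh", "whhwqqbhqv", "whhwqqqw", "whhwqvhq", "whhwqwbh"
Leaf count: 7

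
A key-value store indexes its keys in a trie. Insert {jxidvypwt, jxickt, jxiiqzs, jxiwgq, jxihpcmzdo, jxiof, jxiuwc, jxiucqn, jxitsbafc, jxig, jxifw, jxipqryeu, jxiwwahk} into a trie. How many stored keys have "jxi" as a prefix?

Filter for entries beginning with "jxi":
Words under "jxi": jxickt, jxidvypwt, jxifw, jxig, jxihpcmzdo, jxiiqzs, jxiof, jxipqryeu, jxitsbafc, jxiucqn, jxiuwc, jxiwgq, jxiwwahk
Count: 13

13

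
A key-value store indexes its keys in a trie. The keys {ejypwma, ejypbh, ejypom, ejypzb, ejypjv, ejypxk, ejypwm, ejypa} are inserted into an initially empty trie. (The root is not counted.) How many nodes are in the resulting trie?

Insert word by word; a character creates a node only if that edge doesn't already exist:
  "ejypwma" → 7 new (e, j, y, p, w, m, a)
  "ejypbh" → prefix "ejyp" already present; 2 new (b, h)
  "ejypom" → prefix "ejyp" already present; 2 new (o, m)
  "ejypzb" → prefix "ejyp" already present; 2 new (z, b)
  "ejypjv" → prefix "ejyp" already present; 2 new (j, v)
  "ejypxk" → prefix "ejyp" already present; 2 new (x, k)
  "ejypwm" → prefix "ejypwm" already present; 0 new (none)
  "ejypa" → prefix "ejyp" already present; 1 new (a)
Total nodes = 7 + 2 + 2 + 2 + 2 + 2 + 0 + 1 = 18

18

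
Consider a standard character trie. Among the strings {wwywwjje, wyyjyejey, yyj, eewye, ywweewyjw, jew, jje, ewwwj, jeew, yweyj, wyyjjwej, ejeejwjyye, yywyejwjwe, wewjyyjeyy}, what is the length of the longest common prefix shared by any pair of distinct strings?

Equivalently: take the maximum, over all pairs, of their longest common prefix length.
e.g. "wyyjjwej" and "wyyjyejey" share the prefix "wyyj" of length 4; no pair shares a longer one.
Longest shared-prefix length: 4

4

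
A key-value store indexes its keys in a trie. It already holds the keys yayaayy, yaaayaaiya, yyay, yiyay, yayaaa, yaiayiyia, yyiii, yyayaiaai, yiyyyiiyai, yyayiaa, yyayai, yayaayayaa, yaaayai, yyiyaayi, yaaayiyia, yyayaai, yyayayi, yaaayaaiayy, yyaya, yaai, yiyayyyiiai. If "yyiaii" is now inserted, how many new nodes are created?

3

"yyi" is already a path in the trie; the remaining "aii" must be added.
So 6 − 3 = 3 new nodes.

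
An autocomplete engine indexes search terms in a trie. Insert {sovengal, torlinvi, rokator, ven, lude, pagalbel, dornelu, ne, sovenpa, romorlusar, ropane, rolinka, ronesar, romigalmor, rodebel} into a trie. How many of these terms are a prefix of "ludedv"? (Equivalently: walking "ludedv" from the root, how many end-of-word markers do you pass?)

Walk "ludedv" from the root; an end-of-word marker is hit whenever a stored word is a prefix of "ludedv".
Prefixes of the query that are stored words: "lude"
Count: 1

1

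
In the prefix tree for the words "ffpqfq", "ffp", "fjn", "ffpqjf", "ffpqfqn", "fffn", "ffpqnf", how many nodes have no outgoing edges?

A leaf is a node with no children — equivalently, the end of a word that is not a proper prefix of any other stored word.
Those words: "fffn", "ffpqfqn", "ffpqjf", "ffpqnf", "fjn"
Leaf count: 5

5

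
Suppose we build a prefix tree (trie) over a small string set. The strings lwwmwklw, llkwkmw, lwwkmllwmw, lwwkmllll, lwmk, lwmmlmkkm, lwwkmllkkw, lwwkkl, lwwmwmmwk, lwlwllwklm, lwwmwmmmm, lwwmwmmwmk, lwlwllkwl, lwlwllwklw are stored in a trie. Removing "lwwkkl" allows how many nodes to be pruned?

2

After clearing the end-marker at "lwwkkl", prune upward until reaching a node still needed by another word.
The suffix "kl" (2 nodes) is used only by "lwwkkl"; the node for "lwwk" still has the child "m", so pruning stops there.
Nodes removed: 2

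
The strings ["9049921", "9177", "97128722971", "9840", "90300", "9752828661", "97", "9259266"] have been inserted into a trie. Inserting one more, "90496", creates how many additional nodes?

"9049" is already a path in the trie; the remaining "6" must be added.
New nodes needed: |"90496"| − 4 = 5 − 4 = 1.

1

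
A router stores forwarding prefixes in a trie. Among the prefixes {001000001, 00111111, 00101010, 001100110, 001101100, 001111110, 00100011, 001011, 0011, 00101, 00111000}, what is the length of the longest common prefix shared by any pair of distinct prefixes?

The deepest shared node is where two words last agree before diverging.
e.g. "00111111" and "001111110" share the prefix "00111111" of length 8; no pair shares a longer one.
Longest shared-prefix length: 8

8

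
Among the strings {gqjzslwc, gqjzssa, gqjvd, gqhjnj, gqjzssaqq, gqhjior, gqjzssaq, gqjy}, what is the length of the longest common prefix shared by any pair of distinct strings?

Equivalently: take the maximum, over all pairs, of their longest common prefix length.
"gqjzssaq" and "gqjzssaqq" agree on "gqjzssaq" (8 characters) before diverging; nothing deeper is shared.
Longest shared-prefix length: 8

8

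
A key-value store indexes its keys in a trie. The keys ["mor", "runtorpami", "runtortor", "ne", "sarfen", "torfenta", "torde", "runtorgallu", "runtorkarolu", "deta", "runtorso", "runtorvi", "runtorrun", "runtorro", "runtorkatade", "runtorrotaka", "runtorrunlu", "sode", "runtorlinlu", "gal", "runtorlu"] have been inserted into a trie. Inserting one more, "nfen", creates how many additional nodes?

Walking "nfen" from the root, the first 1 characters ("n") follow existing edges; "f" is the first miss.
Each of the 3 remaining characters creates one node.

3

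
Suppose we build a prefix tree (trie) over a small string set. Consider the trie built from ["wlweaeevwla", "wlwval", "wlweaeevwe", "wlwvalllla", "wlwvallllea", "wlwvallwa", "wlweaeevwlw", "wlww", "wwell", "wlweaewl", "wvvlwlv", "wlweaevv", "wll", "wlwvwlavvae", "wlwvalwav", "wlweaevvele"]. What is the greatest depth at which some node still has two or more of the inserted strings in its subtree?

Look for the deepest trie node that still has at least two words in its subtree.
"wlweaeevwla" and "wlweaeevwlw" agree on "wlweaeevwl" (10 characters) before diverging; nothing deeper is shared.
Longest shared-prefix length: 10

10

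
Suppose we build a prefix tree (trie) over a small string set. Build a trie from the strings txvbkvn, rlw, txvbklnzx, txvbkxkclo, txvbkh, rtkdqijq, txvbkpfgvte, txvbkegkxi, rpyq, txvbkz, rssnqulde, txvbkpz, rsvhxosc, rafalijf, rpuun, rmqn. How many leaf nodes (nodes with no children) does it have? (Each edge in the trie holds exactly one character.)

A leaf is a node with no children — equivalently, the end of a word that is not a proper prefix of any other stored word.
Those words: "rafalijf", "rlw", "rmqn", "rpuun", "rpyq", "rssnqulde", "rsvhxosc", "rtkdqijq", "txvbkegkxi", "txvbkh", "txvbklnzx", "txvbkpfgvte", "txvbkpz", "txvbkvn", "txvbkxkclo", "txvbkz"
Leaf count: 16

16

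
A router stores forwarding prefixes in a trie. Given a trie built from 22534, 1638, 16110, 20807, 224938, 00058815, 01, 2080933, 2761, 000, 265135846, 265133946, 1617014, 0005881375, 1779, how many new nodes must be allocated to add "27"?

Every character of "27" already lies on an existing path (it is a prefix of some stored word).
No new nodes are needed: 0.

0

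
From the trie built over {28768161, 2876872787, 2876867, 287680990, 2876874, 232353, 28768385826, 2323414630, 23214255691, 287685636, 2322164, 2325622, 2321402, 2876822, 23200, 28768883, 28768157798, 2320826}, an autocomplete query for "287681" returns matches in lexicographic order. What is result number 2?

28768161

DFS of the "287681" subtree visits, in order: "28768157798", "28768161"
The 2nd is 28768161.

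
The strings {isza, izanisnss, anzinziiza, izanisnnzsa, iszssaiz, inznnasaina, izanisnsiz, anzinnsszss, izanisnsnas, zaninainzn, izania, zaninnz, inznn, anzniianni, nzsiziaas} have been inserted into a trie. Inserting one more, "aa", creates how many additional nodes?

The longest prefix of "aa" already in the trie is "a" (length 1).
New nodes needed: |"aa"| − 1 = 2 − 1 = 1.

1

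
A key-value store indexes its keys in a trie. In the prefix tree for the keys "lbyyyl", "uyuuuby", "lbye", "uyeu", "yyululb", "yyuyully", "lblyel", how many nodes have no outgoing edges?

7

Leaves are exactly the stored words that no other stored word extends.
Those words: "lblyel", "lbye", "lbyyyl", "uyeu", "uyuuuby", "yyululb", "yyuyully"
Leaf count: 7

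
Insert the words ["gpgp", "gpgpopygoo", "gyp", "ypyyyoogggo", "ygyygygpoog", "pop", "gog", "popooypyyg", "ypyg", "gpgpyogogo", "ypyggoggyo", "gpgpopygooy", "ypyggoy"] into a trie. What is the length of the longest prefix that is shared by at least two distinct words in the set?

10

Equivalently: take the maximum, over all pairs, of their longest common prefix length.
e.g. "gpgpopygoo" and "gpgpopygooy" share the prefix "gpgpopygoo" of length 10; no pair shares a longer one.
Longest shared-prefix length: 10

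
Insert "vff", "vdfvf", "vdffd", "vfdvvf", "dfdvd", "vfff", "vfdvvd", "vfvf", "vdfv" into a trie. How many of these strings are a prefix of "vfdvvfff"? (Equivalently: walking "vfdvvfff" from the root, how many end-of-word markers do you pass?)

Walk "vfdvvfff" from the root; an end-of-word marker is hit whenever a stored word is a prefix of "vfdvvfff".
Prefixes of the query that are stored words: "vfdvvf"
Count: 1

1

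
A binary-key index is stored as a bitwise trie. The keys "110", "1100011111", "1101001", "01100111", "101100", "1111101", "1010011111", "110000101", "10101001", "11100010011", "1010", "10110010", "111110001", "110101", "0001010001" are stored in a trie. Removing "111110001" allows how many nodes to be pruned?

A node on "111110001"'s path can go only if nothing else ends at it or branches off below it.
The suffix "001" (3 nodes) is used only by "111110001"; the node for "111110" still has the child "1", so pruning stops there.
Nodes removed: 3

3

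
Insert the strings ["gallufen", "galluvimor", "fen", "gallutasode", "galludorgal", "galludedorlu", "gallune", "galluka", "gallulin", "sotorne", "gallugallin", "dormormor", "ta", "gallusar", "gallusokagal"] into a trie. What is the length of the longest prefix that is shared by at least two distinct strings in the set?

6

Equivalently: take the maximum, over all pairs, of their longest common prefix length.
"galludedorlu" and "galludorgal" agree on "gallud" (6 characters) before diverging; nothing deeper is shared.
Longest shared-prefix length: 6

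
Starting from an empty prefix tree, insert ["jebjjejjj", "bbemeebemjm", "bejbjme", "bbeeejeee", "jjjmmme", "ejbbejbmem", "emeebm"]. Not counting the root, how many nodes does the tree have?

Insert word by word; a character creates a node only if that edge doesn't already exist:
  "jebjjejjj" → 9 new (j, e, b, j, j, e, j, j, j)
  "bbemeebemjm" → 11 new (b, b, e, m, e, e, b, e, m, j, m)
  "bejbjme" → prefix "b" already present; 6 new (e, j, b, j, m, e)
  "bbeeejeee" → prefix "bbe" already present; 6 new (e, e, j, e, e, e)
  "jjjmmme" → prefix "j" already present; 6 new (j, j, m, m, m, e)
  "ejbbejbmem" → 10 new (e, j, b, b, e, j, b, m, e, m)
  "emeebm" → prefix "e" already present; 5 new (m, e, e, b, m)
Total nodes = 9 + 11 + 6 + 6 + 6 + 10 + 5 = 53

53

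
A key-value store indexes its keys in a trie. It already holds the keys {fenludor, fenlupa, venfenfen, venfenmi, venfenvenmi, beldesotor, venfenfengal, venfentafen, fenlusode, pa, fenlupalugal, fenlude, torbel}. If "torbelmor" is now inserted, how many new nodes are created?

3

Walking "torbelmor" from the root, the first 6 characters ("torbel") follow existing edges; "m" is the first miss.
New nodes needed: |"torbelmor"| − 6 = 9 − 6 = 3.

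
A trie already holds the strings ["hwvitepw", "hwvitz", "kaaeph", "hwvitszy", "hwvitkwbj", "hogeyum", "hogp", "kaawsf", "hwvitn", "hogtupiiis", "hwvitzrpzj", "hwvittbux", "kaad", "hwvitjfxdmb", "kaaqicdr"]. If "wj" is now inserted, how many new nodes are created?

Nothing in the trie begins with "w"; the whole of "wj" is new.
2 − 0 = 2 new nodes.

2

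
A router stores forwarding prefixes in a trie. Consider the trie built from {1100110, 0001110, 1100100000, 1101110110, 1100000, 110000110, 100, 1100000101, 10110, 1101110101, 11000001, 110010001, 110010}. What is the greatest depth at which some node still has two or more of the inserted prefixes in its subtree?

8

Look for the deepest trie node that still has at least two words in its subtree.
"11000001" and "1100000101" agree on "11000001" (8 characters) before diverging; nothing deeper is shared.
Longest shared-prefix length: 8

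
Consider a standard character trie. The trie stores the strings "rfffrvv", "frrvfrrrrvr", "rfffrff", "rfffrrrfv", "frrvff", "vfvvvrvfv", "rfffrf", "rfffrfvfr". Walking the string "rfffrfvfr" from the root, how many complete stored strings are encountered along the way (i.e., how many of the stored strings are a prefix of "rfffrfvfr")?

Traverse "rfffrfvfr" character by character; count nodes along the way that are marked as word ends.
Prefixes of the query that are stored words: "rfffrf", "rfffrfvfr"
Count: 2

2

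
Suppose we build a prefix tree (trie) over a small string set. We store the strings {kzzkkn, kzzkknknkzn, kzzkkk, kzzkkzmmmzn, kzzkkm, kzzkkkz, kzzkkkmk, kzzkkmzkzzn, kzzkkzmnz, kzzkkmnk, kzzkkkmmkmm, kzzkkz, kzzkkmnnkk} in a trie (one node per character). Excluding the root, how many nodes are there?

For each word, the new-node count is its length minus the longest prefix already in the trie:
  "kzzkkn" → 6 new (k, z, z, k, k, n)
  "kzzkknknkzn" → prefix "kzzkkn" already present; 5 new (k, n, k, z, n)
  "kzzkkk" → prefix "kzzkk" already present; 1 new (k)
  "kzzkkzmmmzn" → prefix "kzzkk" already present; 6 new (z, m, m, m, z, n)
  "kzzkkm" → prefix "kzzkk" already present; 1 new (m)
  "kzzkkkz" → prefix "kzzkkk" already present; 1 new (z)
  "kzzkkkmk" → prefix "kzzkkk" already present; 2 new (m, k)
  "kzzkkmzkzzn" → prefix "kzzkkm" already present; 5 new (z, k, z, z, n)
  "kzzkkzmnz" → prefix "kzzkkzm" already present; 2 new (n, z)
  "kzzkkmnk" → prefix "kzzkkm" already present; 2 new (n, k)
  "kzzkkkmmkmm" → prefix "kzzkkkm" already present; 4 new (m, k, m, m)
  "kzzkkz" → prefix "kzzkkz" already present; 0 new (none)
  "kzzkkmnnkk" → prefix "kzzkkmn" already present; 3 new (n, k, k)
Total nodes = 6 + 5 + 1 + 6 + 1 + 1 + 2 + 5 + 2 + 2 + 4 + 0 + 3 = 38

38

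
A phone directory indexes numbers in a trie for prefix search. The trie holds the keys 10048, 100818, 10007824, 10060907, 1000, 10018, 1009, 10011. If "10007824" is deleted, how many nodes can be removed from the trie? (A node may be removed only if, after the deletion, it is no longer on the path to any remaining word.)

4

Walk "10007824" from the leaf back toward the root, removing each node that no remaining word uses.
The suffix "7824" (4 nodes) is used only by "10007824"; "1000" is itself a stored word, so pruning stops there.
Nodes removed: 4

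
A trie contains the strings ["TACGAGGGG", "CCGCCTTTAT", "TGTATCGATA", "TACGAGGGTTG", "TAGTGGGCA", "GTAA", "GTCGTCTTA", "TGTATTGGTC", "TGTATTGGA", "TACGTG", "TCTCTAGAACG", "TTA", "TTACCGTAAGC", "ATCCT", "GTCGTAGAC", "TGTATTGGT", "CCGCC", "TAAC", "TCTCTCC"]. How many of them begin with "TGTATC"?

Traverse to the node for "TGTATC", then collect every word in that subtree.
Matches: "TGTATCGATA"
Count: 1

1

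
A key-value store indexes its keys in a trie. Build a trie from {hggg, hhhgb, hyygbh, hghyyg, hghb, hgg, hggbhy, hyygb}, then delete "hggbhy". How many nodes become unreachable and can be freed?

3

After clearing the end-marker at "hggbhy", prune upward until reaching a node still needed by another word.
The suffix "bhy" (3 nodes) is used only by "hggbhy"; the node for "hgg" still has the child "g", so pruning stops there.
Nodes removed: 3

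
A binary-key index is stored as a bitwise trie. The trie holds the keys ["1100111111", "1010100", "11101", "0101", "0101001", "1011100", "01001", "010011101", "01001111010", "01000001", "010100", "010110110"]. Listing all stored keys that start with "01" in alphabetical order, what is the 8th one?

010110110

Filter for "01…" and sort: "01000001", "01001", "010011101", "01001111010", "0101", "010100", "0101001", "010110110"
Position 8: 010110110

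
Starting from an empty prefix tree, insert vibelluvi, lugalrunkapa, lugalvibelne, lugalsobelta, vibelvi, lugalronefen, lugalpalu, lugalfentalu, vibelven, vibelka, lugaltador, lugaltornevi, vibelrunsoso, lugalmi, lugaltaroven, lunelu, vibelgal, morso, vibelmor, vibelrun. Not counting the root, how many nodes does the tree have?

For each word, the new-node count is its length minus the longest prefix already in the trie:
  "vibelluvi" → 9 new (v, i, b, e, l, l, u, v, i)
  "lugalrunkapa" → 12 new (l, u, g, a, l, r, u, n, k, a, p, a)
  "lugalvibelne" → prefix "lugal" already present; 7 new (v, i, b, e, l, n, e)
  "lugalsobelta" → prefix "lugal" already present; 7 new (s, o, b, e, l, t, a)
  "vibelvi" → prefix "vibel" already present; 2 new (v, i)
  "lugalronefen" → prefix "lugalr" already present; 6 new (o, n, e, f, e, n)
  "lugalpalu" → prefix "lugal" already present; 4 new (p, a, l, u)
  "lugalfentalu" → prefix "lugal" already present; 7 new (f, e, n, t, a, l, u)
  "vibelven" → prefix "vibelv" already present; 2 new (e, n)
  "vibelka" → prefix "vibel" already present; 2 new (k, a)
  "lugaltador" → prefix "lugal" already present; 5 new (t, a, d, o, r)
  "lugaltornevi" → prefix "lugalt" already present; 6 new (o, r, n, e, v, i)
  "vibelrunsoso" → prefix "vibel" already present; 7 new (r, u, n, s, o, s, o)
  "lugalmi" → prefix "lugal" already present; 2 new (m, i)
  "lugaltaroven" → prefix "lugalta" already present; 5 new (r, o, v, e, n)
  "lunelu" → prefix "lu" already present; 4 new (n, e, l, u)
  "vibelgal" → prefix "vibel" already present; 3 new (g, a, l)
  "morso" → 5 new (m, o, r, s, o)
  "vibelmor" → prefix "vibel" already present; 3 new (m, o, r)
  "vibelrun" → prefix "vibelrun" already present; 0 new (none)
Total nodes = 9 + 12 + 7 + 7 + 2 + 6 + 4 + 7 + 2 + 2 + 5 + 6 + 7 + 2 + 5 + 4 + 3 + 5 + 3 + 0 = 98

98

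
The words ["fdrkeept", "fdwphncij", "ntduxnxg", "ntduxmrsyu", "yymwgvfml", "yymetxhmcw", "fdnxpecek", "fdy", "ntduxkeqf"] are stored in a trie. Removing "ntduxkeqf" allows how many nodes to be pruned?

A node on "ntduxkeqf"'s path can go only if nothing else ends at it or branches off below it.
The suffix "keqf" (4 nodes) is used only by "ntduxkeqf"; the node for "ntdux" still has the child "n", so pruning stops there.
Nodes removed: 4

4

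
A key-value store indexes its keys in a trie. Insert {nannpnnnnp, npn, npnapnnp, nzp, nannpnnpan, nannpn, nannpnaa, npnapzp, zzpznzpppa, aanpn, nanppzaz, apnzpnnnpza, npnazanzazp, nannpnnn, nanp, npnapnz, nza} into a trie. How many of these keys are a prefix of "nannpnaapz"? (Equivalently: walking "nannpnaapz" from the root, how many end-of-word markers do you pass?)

2

Check each prefix of "nannpnaapz" against the stored set — each match is an end-marker on the path.
Prefixes of the query that are stored words: "nannpn", "nannpnaa"
Count: 2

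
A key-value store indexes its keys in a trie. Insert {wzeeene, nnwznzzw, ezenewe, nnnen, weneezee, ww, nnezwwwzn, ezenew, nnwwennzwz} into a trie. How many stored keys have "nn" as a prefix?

4

Walk to "nn"; the words in its subtree are exactly those with that prefix.
Matches: "nnezwwwzn", "nnnen", "nnwwennzwz", "nnwznzzw"
Count: 4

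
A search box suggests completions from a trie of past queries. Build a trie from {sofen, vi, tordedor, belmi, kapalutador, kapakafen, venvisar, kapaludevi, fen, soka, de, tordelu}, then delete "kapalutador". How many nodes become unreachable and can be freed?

After clearing the end-marker at "kapalutador", prune upward until reaching a node still needed by another word.
The suffix "tador" (5 nodes) is used only by "kapalutador"; the node for "kapalu" still has the child "d", so pruning stops there.
Nodes removed: 5

5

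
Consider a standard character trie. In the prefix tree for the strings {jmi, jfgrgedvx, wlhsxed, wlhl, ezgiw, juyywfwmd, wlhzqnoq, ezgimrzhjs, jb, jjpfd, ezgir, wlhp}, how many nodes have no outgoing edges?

Leaves are exactly the stored words that no other stored word extends.
Those words: "ezgimrzhjs", "ezgir", "ezgiw", "jb", "jfgrgedvx", "jjpfd", "jmi", "juyywfwmd", "wlhl", "wlhp", "wlhsxed", "wlhzqnoq"
Leaf count: 12

12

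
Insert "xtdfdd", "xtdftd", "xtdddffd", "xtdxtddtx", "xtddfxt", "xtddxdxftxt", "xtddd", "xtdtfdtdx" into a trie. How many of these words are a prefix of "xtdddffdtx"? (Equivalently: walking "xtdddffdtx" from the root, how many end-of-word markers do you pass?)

2

Check each prefix of "xtdddffdtx" against the stored set — each match is an end-marker on the path.
Prefixes of the query that are stored words: "xtddd", "xtdddffd"
Count: 2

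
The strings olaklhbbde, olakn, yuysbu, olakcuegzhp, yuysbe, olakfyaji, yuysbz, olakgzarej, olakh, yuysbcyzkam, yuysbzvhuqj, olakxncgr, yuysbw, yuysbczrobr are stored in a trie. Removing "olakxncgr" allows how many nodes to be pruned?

Walk "olakxncgr" from the leaf back toward the root, removing each node that no remaining word uses.
The suffix "xncgr" (5 nodes) is used only by "olakxncgr"; the node for "olak" still has the child "l", so pruning stops there.
Nodes removed: 5

5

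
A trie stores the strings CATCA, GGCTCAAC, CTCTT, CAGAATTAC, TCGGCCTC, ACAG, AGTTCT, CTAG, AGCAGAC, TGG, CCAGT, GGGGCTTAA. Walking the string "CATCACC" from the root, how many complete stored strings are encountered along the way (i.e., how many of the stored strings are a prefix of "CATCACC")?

Check each prefix of "CATCACC" against the stored set — each match is an end-marker on the path.
Prefixes of the query that are stored words: "CATCA"
Count: 1

1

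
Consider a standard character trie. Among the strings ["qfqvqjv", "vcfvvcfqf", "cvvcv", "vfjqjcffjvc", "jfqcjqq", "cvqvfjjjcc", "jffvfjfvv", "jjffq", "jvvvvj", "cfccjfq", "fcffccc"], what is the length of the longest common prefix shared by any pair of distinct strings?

2

The deepest shared node is where two words last agree before diverging.
"cvqvfjjjcc" and "cvvcv" agree on "cv" (2 characters) before diverging; nothing deeper is shared.
Longest shared-prefix length: 2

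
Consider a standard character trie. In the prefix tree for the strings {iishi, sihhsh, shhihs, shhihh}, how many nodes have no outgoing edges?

4

Leaves are exactly the stored words that no other stored word extends.
Those words: "iishi", "shhihh", "shhihs", "sihhsh"
Leaf count: 4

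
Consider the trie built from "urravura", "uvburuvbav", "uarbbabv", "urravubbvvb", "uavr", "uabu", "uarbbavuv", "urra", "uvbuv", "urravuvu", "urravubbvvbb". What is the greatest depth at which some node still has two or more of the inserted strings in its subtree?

11

The deepest shared node is where two words last agree before diverging.
"urravubbvvb" and "urravubbvvbb" agree on "urravubbvvb" (11 characters) before diverging; nothing deeper is shared.
Longest shared-prefix length: 11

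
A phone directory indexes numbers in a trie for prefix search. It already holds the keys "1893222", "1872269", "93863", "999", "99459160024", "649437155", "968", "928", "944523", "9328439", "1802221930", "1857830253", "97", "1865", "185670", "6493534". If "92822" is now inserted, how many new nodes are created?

Walking "92822" from the root, the first 3 characters ("928") follow existing edges; "2" is the first miss.
Each of the 2 remaining characters creates one node.

2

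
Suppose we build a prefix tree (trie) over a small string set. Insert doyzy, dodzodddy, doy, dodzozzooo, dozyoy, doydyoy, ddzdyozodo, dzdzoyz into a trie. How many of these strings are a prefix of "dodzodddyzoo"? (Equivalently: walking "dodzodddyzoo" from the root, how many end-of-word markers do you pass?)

1

Walk "dodzodddyzoo" from the root; an end-of-word marker is hit whenever a stored word is a prefix of "dodzodddyzoo".
Prefixes of the query that are stored words: "dodzodddy"
Count: 1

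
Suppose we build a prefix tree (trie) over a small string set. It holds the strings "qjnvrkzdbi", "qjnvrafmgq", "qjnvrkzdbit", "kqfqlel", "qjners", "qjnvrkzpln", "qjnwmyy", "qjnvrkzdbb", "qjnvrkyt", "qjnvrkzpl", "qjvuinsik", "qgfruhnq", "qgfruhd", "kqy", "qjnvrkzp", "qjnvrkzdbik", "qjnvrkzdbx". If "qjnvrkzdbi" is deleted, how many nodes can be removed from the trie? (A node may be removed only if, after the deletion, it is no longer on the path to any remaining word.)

0

Walk "qjnvrkzdbi" from the leaf back toward the root, removing each node that no remaining word uses.
Every node on "qjnvrkzdbi" is still needed (e.g. by "qjnvrkzdbit"), so nothing is freed.
Nodes removed: 0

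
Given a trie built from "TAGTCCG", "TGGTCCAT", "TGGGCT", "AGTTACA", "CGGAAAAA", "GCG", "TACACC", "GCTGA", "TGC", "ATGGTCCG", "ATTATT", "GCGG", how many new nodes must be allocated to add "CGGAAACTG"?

Walking "CGGAAACTG" from the root, the first 6 characters ("CGGAAA") follow existing edges; "C" is the first miss.
So 9 − 6 = 3 new nodes.

3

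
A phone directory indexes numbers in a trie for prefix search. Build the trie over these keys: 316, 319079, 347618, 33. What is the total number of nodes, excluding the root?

Insert word by word; a character creates a node only if that edge doesn't already exist:
  "316" → 3 new (3, 1, 6)
  "319079" → prefix "31" already present; 4 new (9, 0, 7, 9)
  "347618" → prefix "3" already present; 5 new (4, 7, 6, 1, 8)
  "33" → prefix "3" already present; 1 new (3)
Total nodes = 3 + 4 + 5 + 1 = 13

13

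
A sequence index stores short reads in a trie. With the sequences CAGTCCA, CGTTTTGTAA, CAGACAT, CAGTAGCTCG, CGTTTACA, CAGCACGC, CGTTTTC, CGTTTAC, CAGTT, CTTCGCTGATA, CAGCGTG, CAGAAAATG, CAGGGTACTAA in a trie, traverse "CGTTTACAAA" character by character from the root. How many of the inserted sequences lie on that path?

Traverse "CGTTTACAAA" character by character; count nodes along the way that are marked as word ends.
Prefixes of the query that are stored words: "CGTTTAC", "CGTTTACA"
Count: 2

2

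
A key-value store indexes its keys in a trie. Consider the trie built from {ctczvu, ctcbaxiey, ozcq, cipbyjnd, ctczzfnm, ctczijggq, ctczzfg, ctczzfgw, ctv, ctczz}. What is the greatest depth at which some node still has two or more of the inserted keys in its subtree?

7

Equivalently: take the maximum, over all pairs, of their longest common prefix length.
e.g. "ctczzfg" and "ctczzfgw" share the prefix "ctczzfg" of length 7; no pair shares a longer one.
Longest shared-prefix length: 7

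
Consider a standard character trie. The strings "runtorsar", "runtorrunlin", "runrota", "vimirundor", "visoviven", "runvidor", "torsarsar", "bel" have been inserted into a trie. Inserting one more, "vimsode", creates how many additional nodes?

4

Walking "vimsode" from the root, the first 3 characters ("vim") follow existing edges; "s" is the first miss.
New nodes needed: |"vimsode"| − 3 = 7 − 3 = 4.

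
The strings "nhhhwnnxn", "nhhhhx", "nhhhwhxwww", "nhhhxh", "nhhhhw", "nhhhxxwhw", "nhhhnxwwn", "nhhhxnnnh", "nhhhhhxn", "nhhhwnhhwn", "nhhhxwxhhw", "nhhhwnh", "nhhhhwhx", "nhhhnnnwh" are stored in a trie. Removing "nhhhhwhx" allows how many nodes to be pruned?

2

After clearing the end-marker at "nhhhhwhx", prune upward until reaching a node still needed by another word.
The suffix "hx" (2 nodes) is used only by "nhhhhwhx"; "nhhhhw" is itself a stored word, so pruning stops there.
Nodes removed: 2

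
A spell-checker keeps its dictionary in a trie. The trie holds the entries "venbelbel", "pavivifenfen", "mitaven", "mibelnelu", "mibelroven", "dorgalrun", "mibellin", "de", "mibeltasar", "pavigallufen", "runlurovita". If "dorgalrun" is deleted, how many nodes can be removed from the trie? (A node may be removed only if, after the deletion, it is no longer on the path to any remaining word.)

8

A node on "dorgalrun"'s path can go only if nothing else ends at it or branches off below it.
The suffix "orgalrun" (8 nodes) is used only by "dorgalrun"; the node for "d" still has the child "e", so pruning stops there.
Nodes removed: 8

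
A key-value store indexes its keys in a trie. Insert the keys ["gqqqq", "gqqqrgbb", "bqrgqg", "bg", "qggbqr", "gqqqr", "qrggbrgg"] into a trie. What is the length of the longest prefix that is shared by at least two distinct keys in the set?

5

The deepest shared node is where two words last agree before diverging.
"gqqqr" and "gqqqrgbb" agree on "gqqqr" (5 characters) before diverging; nothing deeper is shared.
Longest shared-prefix length: 5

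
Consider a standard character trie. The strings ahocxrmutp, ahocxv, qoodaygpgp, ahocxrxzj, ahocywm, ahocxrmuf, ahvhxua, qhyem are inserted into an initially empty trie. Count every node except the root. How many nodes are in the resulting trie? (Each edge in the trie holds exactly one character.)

For each word, the new-node count is its length minus the longest prefix already in the trie:
  "ahocxrmutp" → 10 new (a, h, o, c, x, r, m, u, t, p)
  "ahocxv" → prefix "ahocx" already present; 1 new (v)
  "qoodaygpgp" → 10 new (q, o, o, d, a, y, g, p, g, p)
  "ahocxrxzj" → prefix "ahocxr" already present; 3 new (x, z, j)
  "ahocywm" → prefix "ahoc" already present; 3 new (y, w, m)
  "ahocxrmuf" → prefix "ahocxrmu" already present; 1 new (f)
  "ahvhxua" → prefix "ah" already present; 5 new (v, h, x, u, a)
  "qhyem" → prefix "q" already present; 4 new (h, y, e, m)
Total nodes = 10 + 1 + 10 + 3 + 3 + 1 + 5 + 4 = 37

37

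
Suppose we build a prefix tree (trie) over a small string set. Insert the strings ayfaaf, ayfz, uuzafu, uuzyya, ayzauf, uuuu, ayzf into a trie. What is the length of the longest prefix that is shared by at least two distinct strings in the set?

3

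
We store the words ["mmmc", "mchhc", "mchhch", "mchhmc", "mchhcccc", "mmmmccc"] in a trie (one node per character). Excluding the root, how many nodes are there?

18

Count nodes per top-level branch (shared prefixes stored once):
  'm'-branch (mchhc, mchhcccc, mchhch, mchhmc, mmmc, mmmmccc): 18 nodes
Sum: 18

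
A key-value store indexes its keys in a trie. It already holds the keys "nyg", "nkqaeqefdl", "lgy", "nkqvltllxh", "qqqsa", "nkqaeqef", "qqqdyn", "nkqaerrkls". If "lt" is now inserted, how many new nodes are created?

1

"l" is already a path in the trie; the remaining "t" must be added.
Each of the 1 remaining characters creates one node.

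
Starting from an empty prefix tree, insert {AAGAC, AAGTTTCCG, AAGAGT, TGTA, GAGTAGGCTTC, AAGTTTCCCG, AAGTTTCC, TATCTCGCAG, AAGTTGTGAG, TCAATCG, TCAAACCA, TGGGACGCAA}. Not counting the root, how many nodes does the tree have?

62

For each word, the new-node count is its length minus the longest prefix already in the trie:
  "AAGAC" → 5 new (A, A, G, A, C)
  "AAGTTTCCG" → prefix "AAG" already present; 6 new (T, T, T, C, C, G)
  "AAGAGT" → prefix "AAGA" already present; 2 new (G, T)
  "TGTA" → 4 new (T, G, T, A)
  "GAGTAGGCTTC" → 11 new (G, A, G, T, A, G, G, C, T, T, C)
  "AAGTTTCCCG" → prefix "AAGTTTCC" already present; 2 new (C, G)
  "AAGTTTCC" → prefix "AAGTTTCC" already present; 0 new (none)
  "TATCTCGCAG" → prefix "T" already present; 9 new (A, T, C, T, C, G, C, A, G)
  "AAGTTGTGAG" → prefix "AAGTT" already present; 5 new (G, T, G, A, G)
  "TCAATCG" → prefix "T" already present; 6 new (C, A, A, T, C, G)
  "TCAAACCA" → prefix "TCAA" already present; 4 new (A, C, C, A)
  "TGGGACGCAA" → prefix "TG" already present; 8 new (G, G, A, C, G, C, A, A)
Total nodes = 5 + 6 + 2 + 4 + 11 + 2 + 0 + 9 + 5 + 6 + 4 + 8 = 62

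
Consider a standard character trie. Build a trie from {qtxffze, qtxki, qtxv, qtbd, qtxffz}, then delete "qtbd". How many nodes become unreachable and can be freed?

2

A node on "qtbd"'s path can go only if nothing else ends at it or branches off below it.
The suffix "bd" (2 nodes) is used only by "qtbd"; the node for "qt" still has the child "x", so pruning stops there.
Nodes removed: 2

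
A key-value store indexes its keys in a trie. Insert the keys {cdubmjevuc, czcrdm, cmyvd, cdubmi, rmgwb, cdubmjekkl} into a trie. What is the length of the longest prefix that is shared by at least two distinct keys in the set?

Equivalently: take the maximum, over all pairs, of their longest common prefix length.
e.g. "cdubmjekkl" and "cdubmjevuc" share the prefix "cdubmje" of length 7; no pair shares a longer one.
Longest shared-prefix length: 7

7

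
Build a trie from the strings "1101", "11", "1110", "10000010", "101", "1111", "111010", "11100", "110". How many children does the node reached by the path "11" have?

Walk "11" from the root, arriving at one node.
Distinct next characters after "11": 0, 1.
That node has 2 child edges.

2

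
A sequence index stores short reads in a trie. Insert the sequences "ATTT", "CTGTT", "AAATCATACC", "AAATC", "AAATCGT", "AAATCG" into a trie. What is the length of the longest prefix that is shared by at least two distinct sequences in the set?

The deepest shared node is where two words last agree before diverging.
e.g. "AAATCG" and "AAATCGT" share the prefix "AAATCG" of length 6; no pair shares a longer one.
Longest shared-prefix length: 6

6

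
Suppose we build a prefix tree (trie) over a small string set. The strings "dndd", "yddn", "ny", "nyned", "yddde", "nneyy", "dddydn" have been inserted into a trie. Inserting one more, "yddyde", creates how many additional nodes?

"ydd" is already a path in the trie; the remaining "yde" must be added.
So 6 − 3 = 3 new nodes.

3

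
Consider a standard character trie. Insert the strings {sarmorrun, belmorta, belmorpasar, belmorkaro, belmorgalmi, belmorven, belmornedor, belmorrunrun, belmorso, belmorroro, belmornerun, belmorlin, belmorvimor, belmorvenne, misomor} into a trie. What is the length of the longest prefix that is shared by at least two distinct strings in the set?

Look for the deepest trie node that still has at least two words in its subtree.
"belmorven" and "belmorvenne" agree on "belmorven" (9 characters) before diverging; nothing deeper is shared.
Longest shared-prefix length: 9

9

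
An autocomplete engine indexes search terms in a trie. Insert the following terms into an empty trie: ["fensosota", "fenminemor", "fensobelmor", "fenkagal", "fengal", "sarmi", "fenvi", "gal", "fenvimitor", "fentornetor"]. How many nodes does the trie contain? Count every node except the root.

Trace insertions, counting only characters that open a new branch:
  "fensosota" → 9 new (f, e, n, s, o, s, o, t, a)
  "fenminemor" → prefix "fen" already present; 7 new (m, i, n, e, m, o, r)
  "fensobelmor" → prefix "fenso" already present; 6 new (b, e, l, m, o, r)
  "fenkagal" → prefix "fen" already present; 5 new (k, a, g, a, l)
  "fengal" → prefix "fen" already present; 3 new (g, a, l)
  "sarmi" → 5 new (s, a, r, m, i)
  "fenvi" → prefix "fen" already present; 2 new (v, i)
  "gal" → 3 new (g, a, l)
  "fenvimitor" → prefix "fenvi" already present; 5 new (m, i, t, o, r)
  "fentornetor" → prefix "fen" already present; 8 new (t, o, r, n, e, t, o, r)
Total nodes = 9 + 7 + 6 + 5 + 3 + 5 + 2 + 3 + 5 + 8 = 53

53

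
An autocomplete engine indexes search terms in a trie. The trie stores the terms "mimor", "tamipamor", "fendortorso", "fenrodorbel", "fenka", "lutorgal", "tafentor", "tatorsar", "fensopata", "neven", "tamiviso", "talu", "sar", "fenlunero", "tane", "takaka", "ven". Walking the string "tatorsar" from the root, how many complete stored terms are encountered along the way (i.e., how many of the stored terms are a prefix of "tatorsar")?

Walk "tatorsar" from the root; an end-of-word marker is hit whenever a stored word is a prefix of "tatorsar".
Prefixes of the query that are stored words: "tatorsar"
Count: 1

1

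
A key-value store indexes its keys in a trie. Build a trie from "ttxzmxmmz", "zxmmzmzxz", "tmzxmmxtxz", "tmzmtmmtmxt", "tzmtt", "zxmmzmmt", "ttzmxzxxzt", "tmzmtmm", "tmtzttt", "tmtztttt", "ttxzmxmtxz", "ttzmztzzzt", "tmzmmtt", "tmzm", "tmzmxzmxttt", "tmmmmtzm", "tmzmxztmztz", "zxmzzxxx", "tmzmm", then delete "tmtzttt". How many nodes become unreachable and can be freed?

After clearing the end-marker at "tmtzttt", prune upward until reaching a node still needed by another word.
Every node on "tmtzttt" is still needed (e.g. by "tmtztttt"), so nothing is freed.
Nodes removed: 0

0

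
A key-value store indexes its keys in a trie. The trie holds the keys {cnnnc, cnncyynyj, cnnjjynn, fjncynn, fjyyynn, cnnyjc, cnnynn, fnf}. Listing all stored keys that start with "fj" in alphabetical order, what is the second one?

fjyyynn

Words with prefix "fj", in lexicographic order: "fjncynn", "fjyyynn"
The 2nd is fjyyynn.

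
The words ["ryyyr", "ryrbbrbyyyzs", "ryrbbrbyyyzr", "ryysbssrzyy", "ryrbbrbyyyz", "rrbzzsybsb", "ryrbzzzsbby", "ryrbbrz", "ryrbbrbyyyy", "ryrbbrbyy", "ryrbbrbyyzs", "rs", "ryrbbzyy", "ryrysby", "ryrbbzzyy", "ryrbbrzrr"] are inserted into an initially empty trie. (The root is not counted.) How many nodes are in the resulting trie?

For each word, the new-node count is its length minus the longest prefix already in the trie:
  "ryyyr" → 5 new (r, y, y, y, r)
  "ryrbbrbyyyzs" → prefix "ry" already present; 10 new (r, b, b, r, b, y, y, y, z, s)
  "ryrbbrbyyyzr" → prefix "ryrbbrbyyyz" already present; 1 new (r)
  "ryysbssrzyy" → prefix "ryy" already present; 8 new (s, b, s, s, r, z, y, y)
  "ryrbbrbyyyz" → prefix "ryrbbrbyyyz" already present; 0 new (none)
  "rrbzzsybsb" → prefix "r" already present; 9 new (r, b, z, z, s, y, b, s, b)
  "ryrbzzzsbby" → prefix "ryrb" already present; 7 new (z, z, z, s, b, b, y)
  "ryrbbrz" → prefix "ryrbbr" already present; 1 new (z)
  "ryrbbrbyyyy" → prefix "ryrbbrbyyy" already present; 1 new (y)
  "ryrbbrbyy" → prefix "ryrbbrbyy" already present; 0 new (none)
  "ryrbbrbyyzs" → prefix "ryrbbrbyy" already present; 2 new (z, s)
  "rs" → prefix "r" already present; 1 new (s)
  "ryrbbzyy" → prefix "ryrbb" already present; 3 new (z, y, y)
  "ryrysby" → prefix "ryr" already present; 4 new (y, s, b, y)
  "ryrbbzzyy" → prefix "ryrbbz" already present; 3 new (z, y, y)
  "ryrbbrzrr" → prefix "ryrbbrz" already present; 2 new (r, r)
Total nodes = 5 + 10 + 1 + 8 + 0 + 9 + 7 + 1 + 1 + 0 + 2 + 1 + 3 + 4 + 3 + 2 = 57

57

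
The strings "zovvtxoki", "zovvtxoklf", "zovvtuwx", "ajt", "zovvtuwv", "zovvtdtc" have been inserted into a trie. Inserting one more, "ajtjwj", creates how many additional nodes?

3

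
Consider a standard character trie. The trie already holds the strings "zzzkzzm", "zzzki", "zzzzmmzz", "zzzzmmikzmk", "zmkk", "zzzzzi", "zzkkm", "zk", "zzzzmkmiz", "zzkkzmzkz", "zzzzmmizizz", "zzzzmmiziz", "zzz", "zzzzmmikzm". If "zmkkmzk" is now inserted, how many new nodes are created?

Walking "zmkkmzk" from the root, the first 4 characters ("zmkk") follow existing edges; "m" is the first miss.
So 7 − 4 = 3 new nodes.

3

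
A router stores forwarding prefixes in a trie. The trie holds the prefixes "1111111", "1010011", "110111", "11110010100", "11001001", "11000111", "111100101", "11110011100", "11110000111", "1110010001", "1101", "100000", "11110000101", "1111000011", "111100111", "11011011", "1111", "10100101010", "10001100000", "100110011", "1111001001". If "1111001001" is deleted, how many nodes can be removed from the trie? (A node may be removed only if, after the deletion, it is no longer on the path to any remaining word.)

2

After clearing the end-marker at "1111001001", prune upward until reaching a node still needed by another word.
The suffix "01" (2 nodes) is used only by "1111001001"; the node for "11110010" still has the child "1", so pruning stops there.
Nodes removed: 2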